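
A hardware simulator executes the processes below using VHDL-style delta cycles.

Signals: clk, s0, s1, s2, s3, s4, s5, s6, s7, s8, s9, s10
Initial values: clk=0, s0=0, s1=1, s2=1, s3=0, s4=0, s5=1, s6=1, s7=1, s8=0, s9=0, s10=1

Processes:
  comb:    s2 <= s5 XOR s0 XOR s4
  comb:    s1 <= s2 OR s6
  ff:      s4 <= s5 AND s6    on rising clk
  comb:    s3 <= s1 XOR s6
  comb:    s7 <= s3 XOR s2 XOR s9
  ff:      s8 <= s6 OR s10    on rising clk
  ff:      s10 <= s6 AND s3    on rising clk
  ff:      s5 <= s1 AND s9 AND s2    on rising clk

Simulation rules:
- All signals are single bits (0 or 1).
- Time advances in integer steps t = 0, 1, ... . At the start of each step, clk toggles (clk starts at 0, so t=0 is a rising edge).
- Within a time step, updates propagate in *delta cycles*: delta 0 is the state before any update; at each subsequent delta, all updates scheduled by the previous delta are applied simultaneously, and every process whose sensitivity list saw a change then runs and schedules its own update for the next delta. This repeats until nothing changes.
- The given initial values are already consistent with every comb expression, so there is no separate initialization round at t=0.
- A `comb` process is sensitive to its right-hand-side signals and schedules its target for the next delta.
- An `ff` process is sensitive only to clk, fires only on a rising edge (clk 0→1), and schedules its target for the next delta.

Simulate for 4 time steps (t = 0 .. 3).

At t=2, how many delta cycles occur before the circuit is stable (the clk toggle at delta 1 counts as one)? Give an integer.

[bits: s10,s9,s7,s5,s0,s1,s6,s3,s8,s4,s2,clk]
t=0: Δ0=101101100010 Δ1=101101100011 Δ2=001001101111 | 2Δ
t=1: Δ0=001001101111 Δ1=001001101110 | 1Δ
t=2: Δ0=001001101110 Δ1=001001101111 Δ2=001001101011 Δ3=001001101001 Δ4=000001101001 | 4Δ
t=3: Δ0=000001101001 Δ1=000001101000 | 1Δ

4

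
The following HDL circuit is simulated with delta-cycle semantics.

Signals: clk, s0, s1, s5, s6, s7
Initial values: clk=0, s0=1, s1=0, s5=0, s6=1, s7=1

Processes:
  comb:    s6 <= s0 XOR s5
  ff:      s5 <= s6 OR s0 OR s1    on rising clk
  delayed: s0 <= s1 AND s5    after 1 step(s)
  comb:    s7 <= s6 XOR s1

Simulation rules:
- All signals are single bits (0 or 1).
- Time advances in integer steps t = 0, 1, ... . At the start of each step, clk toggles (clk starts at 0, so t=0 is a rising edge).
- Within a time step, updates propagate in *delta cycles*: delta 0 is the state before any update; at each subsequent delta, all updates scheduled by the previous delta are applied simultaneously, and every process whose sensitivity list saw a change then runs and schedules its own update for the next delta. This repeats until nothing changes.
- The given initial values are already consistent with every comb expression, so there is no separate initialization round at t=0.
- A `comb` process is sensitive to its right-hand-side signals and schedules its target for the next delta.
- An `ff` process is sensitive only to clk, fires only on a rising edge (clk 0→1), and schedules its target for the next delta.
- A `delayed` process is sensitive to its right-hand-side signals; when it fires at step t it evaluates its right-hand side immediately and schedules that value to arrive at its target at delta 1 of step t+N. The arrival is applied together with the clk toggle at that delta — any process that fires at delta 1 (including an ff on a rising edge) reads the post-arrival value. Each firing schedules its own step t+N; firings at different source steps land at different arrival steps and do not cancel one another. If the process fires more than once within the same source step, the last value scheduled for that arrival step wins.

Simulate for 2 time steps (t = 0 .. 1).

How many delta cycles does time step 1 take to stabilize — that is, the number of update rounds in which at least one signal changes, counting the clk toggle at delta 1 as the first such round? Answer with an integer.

3

t=0 Δ0: s0=1 s6=1 s1=0 clk=0 s7=1 s5=0
  Δ1: clk:0→1
  Δ2: s5:0→1
  Δ3: s6:1→0
  Δ4: s7:1→0
  (4Δ to stable)
t=1 Δ0: s0=1 s6=0 s1=0 clk=1 s7=0 s5=1
  Δ1: s0:1→0, clk:1→0
  Δ2: s6:0→1
  Δ3: s7:0→1
  (3Δ to stable)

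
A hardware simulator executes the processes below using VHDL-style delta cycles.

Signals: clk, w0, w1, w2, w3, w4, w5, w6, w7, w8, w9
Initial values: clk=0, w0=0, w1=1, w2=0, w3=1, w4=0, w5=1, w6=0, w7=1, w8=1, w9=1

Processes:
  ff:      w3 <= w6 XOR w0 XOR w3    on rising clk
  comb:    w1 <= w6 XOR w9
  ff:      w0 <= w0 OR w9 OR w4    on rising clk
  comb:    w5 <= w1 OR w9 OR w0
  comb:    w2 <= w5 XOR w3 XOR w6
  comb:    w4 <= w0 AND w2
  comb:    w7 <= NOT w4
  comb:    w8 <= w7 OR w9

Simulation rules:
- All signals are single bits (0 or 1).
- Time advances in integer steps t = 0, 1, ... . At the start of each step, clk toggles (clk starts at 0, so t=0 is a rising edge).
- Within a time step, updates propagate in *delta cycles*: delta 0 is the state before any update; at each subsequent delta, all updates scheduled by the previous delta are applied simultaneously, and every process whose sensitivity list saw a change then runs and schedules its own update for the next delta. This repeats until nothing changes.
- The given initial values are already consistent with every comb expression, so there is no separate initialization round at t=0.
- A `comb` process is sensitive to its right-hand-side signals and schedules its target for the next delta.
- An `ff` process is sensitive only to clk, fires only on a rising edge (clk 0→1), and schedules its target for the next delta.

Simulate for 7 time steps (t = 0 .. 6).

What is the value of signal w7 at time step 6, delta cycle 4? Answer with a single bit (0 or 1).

1

[bits: w7,clk,w2,w6,w0,w1,w9,w4,w5,w3,w8]
t=0: Δ0=10000110111 Δ1=11000110111 Δ2=11001110111 | 2Δ
t=1: Δ0=11001110111 Δ1=10001110111 | 1Δ
t=2: Δ0=10001110111 Δ1=11001110111 Δ2=11001110101 Δ3=11101110101 Δ4=11101111101 Δ5=01101111101 | 5Δ
t=3: Δ0=01101111101 Δ1=00101111101 | 1Δ
t=4: Δ0=00101111101 Δ1=01101111101 Δ2=01101111111 Δ3=01001111111 Δ4=01001110111 Δ5=11001110111 | 5Δ
t=5: Δ0=11001110111 Δ1=10001110111 | 1Δ
t=6: Δ0=10001110111 Δ1=11001110111 Δ2=11001110101 Δ3=11101110101 Δ4=11101111101 Δ5=01101111101 | 5Δ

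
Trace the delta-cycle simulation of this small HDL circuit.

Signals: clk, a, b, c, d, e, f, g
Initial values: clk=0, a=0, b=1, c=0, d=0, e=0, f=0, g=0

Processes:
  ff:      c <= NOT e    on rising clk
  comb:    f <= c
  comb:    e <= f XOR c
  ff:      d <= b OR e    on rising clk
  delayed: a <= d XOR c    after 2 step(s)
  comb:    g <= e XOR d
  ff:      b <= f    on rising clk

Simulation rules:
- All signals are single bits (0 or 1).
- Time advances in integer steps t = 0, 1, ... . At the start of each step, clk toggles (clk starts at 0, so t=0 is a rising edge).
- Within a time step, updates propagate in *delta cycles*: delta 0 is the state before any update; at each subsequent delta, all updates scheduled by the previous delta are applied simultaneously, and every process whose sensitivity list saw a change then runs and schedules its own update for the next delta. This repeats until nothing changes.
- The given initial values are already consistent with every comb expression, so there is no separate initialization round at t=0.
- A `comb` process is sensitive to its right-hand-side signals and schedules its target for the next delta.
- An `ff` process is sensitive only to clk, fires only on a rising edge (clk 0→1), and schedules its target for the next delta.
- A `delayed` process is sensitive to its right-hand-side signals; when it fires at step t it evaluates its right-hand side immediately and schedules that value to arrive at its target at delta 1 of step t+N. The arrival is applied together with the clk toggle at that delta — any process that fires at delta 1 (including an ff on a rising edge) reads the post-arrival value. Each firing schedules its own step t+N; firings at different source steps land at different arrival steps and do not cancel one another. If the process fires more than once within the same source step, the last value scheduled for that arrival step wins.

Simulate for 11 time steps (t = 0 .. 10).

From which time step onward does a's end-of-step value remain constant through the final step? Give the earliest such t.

t=0 Δ0: f=0 a=0 b=1 clk=0 c=0 e=0 d=0 g=0
  Δ1: clk:0→1
  Δ2: b:1→0, c:0→1, d:0→1
  Δ3: f:0→1, e:0→1, g:0→1
  Δ4: e:1→0, g:1→0
  Δ5: g:0→1
  (5Δ to stable)
t=1 Δ0: f=1 a=0 b=0 clk=1 c=1 e=0 d=1 g=1
  Δ1: clk:1→0
  (1Δ to stable)
t=2 Δ0: f=1 a=0 b=0 clk=0 c=1 e=0 d=1 g=1
  Δ1: clk:0→1
  Δ2: b:0→1, d:1→0
  Δ3: g:1→0
  (3Δ to stable)
t=3 Δ0: f=1 a=0 b=1 clk=1 c=1 e=0 d=0 g=0
  Δ1: clk:1→0
  (1Δ to stable)
t=4 Δ0: f=1 a=0 b=1 clk=0 c=1 e=0 d=0 g=0
  Δ1: a:0→1, clk:0→1
  Δ2: d:0→1
  Δ3: g:0→1
  (3Δ to stable)
t=5 Δ0: f=1 a=1 b=1 clk=1 c=1 e=0 d=1 g=1
  Δ1: clk:1→0
  (1Δ to stable)
t=6 Δ0: f=1 a=1 b=1 clk=0 c=1 e=0 d=1 g=1
  Δ1: a:1→0, clk:0→1
  (1Δ to stable)
t=7 Δ0: f=1 a=0 b=1 clk=1 c=1 e=0 d=1 g=1
  Δ1: clk:1→0
  (1Δ to stable)
t=8 Δ0: f=1 a=0 b=1 clk=0 c=1 e=0 d=1 g=1
  Δ1: clk:0→1
  (1Δ to stable)
t=9 Δ0: f=1 a=0 b=1 clk=1 c=1 e=0 d=1 g=1
  Δ1: clk:1→0
  (1Δ to stable)
t=10 Δ0: f=1 a=0 b=1 clk=0 c=1 e=0 d=1 g=1
  Δ1: clk:0→1
  (1Δ to stable)

6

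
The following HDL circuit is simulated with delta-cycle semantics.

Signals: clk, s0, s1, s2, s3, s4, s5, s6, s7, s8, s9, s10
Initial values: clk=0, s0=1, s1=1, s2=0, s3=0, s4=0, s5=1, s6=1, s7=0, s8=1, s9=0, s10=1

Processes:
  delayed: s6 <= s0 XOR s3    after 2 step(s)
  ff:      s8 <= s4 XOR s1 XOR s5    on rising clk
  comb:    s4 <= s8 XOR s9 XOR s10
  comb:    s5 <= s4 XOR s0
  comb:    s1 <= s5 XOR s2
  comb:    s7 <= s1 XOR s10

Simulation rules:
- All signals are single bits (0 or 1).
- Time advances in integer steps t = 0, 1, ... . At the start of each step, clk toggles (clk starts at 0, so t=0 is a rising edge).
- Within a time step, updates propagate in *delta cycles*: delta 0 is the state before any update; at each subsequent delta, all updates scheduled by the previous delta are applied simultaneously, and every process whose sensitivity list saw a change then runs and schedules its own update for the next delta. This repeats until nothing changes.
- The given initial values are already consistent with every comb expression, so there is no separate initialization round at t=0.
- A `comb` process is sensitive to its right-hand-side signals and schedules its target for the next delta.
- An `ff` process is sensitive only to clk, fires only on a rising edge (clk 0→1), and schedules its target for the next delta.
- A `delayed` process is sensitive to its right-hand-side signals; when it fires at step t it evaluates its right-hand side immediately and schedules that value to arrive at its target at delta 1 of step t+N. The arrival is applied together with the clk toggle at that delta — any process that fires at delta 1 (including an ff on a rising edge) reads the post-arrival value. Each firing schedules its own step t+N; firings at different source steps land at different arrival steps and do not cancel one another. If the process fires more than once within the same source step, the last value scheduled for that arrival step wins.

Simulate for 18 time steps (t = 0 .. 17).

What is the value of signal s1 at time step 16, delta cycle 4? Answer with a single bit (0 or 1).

t0.Δ0 s3=0 clk=0 s10=1 s2=0 s7=0 s9=0 s4=0 s0=1 s1=1 s6=1 s5=1 s8=1
t0.Δ1 s3=0 clk=1 s10=1 s2=0 s7=0 s9=0 s4=0 s0=1 s1=1 s6=1 s5=1 s8=1
t0.Δ2 s3=0 clk=1 s10=1 s2=0 s7=0 s9=0 s4=0 s0=1 s1=1 s6=1 s5=1 s8=0
t0.Δ3 s3=0 clk=1 s10=1 s2=0 s7=0 s9=0 s4=1 s0=1 s1=1 s6=1 s5=1 s8=0
t0.Δ4 s3=0 clk=1 s10=1 s2=0 s7=0 s9=0 s4=1 s0=1 s1=1 s6=1 s5=0 s8=0
t0.Δ5 s3=0 clk=1 s10=1 s2=0 s7=0 s9=0 s4=1 s0=1 s1=0 s6=1 s5=0 s8=0
t0.Δ6 s3=0 clk=1 s10=1 s2=0 s7=1 s9=0 s4=1 s0=1 s1=0 s6=1 s5=0 s8=0
t1.Δ0 s3=0 clk=1 s10=1 s2=0 s7=1 s9=0 s4=1 s0=1 s1=0 s6=1 s5=0 s8=0
t1.Δ1 s3=0 clk=0 s10=1 s2=0 s7=1 s9=0 s4=1 s0=1 s1=0 s6=1 s5=0 s8=0
t2.Δ0 s3=0 clk=0 s10=1 s2=0 s7=1 s9=0 s4=1 s0=1 s1=0 s6=1 s5=0 s8=0
t2.Δ1 s3=0 clk=1 s10=1 s2=0 s7=1 s9=0 s4=1 s0=1 s1=0 s6=1 s5=0 s8=0
t2.Δ2 s3=0 clk=1 s10=1 s2=0 s7=1 s9=0 s4=1 s0=1 s1=0 s6=1 s5=0 s8=1
t2.Δ3 s3=0 clk=1 s10=1 s2=0 s7=1 s9=0 s4=0 s0=1 s1=0 s6=1 s5=0 s8=1
t2.Δ4 s3=0 clk=1 s10=1 s2=0 s7=1 s9=0 s4=0 s0=1 s1=0 s6=1 s5=1 s8=1
t2.Δ5 s3=0 clk=1 s10=1 s2=0 s7=1 s9=0 s4=0 s0=1 s1=1 s6=1 s5=1 s8=1
t2.Δ6 s3=0 clk=1 s10=1 s2=0 s7=0 s9=0 s4=0 s0=1 s1=1 s6=1 s5=1 s8=1
t3.Δ0 s3=0 clk=1 s10=1 s2=0 s7=0 s9=0 s4=0 s0=1 s1=1 s6=1 s5=1 s8=1
t3.Δ1 s3=0 clk=0 s10=1 s2=0 s7=0 s9=0 s4=0 s0=1 s1=1 s6=1 s5=1 s8=1
t4.Δ0 s3=0 clk=0 s10=1 s2=0 s7=0 s9=0 s4=0 s0=1 s1=1 s6=1 s5=1 s8=1
t4.Δ1 s3=0 clk=1 s10=1 s2=0 s7=0 s9=0 s4=0 s0=1 s1=1 s6=1 s5=1 s8=1
t4.Δ2 s3=0 clk=1 s10=1 s2=0 s7=0 s9=0 s4=0 s0=1 s1=1 s6=1 s5=1 s8=0
t4.Δ3 s3=0 clk=1 s10=1 s2=0 s7=0 s9=0 s4=1 s0=1 s1=1 s6=1 s5=1 s8=0
t4.Δ4 s3=0 clk=1 s10=1 s2=0 s7=0 s9=0 s4=1 s0=1 s1=1 s6=1 s5=0 s8=0
t4.Δ5 s3=0 clk=1 s10=1 s2=0 s7=0 s9=0 s4=1 s0=1 s1=0 s6=1 s5=0 s8=0
t4.Δ6 s3=0 clk=1 s10=1 s2=0 s7=1 s9=0 s4=1 s0=1 s1=0 s6=1 s5=0 s8=0
t5.Δ0 s3=0 clk=1 s10=1 s2=0 s7=1 s9=0 s4=1 s0=1 s1=0 s6=1 s5=0 s8=0
t5.Δ1 s3=0 clk=0 s10=1 s2=0 s7=1 s9=0 s4=1 s0=1 s1=0 s6=1 s5=0 s8=0
t6.Δ0 s3=0 clk=0 s10=1 s2=0 s7=1 s9=0 s4=1 s0=1 s1=0 s6=1 s5=0 s8=0
t6.Δ1 s3=0 clk=1 s10=1 s2=0 s7=1 s9=0 s4=1 s0=1 s1=0 s6=1 s5=0 s8=0
t6.Δ2 s3=0 clk=1 s10=1 s2=0 s7=1 s9=0 s4=1 s0=1 s1=0 s6=1 s5=0 s8=1
t6.Δ3 s3=0 clk=1 s10=1 s2=0 s7=1 s9=0 s4=0 s0=1 s1=0 s6=1 s5=0 s8=1
t6.Δ4 s3=0 clk=1 s10=1 s2=0 s7=1 s9=0 s4=0 s0=1 s1=0 s6=1 s5=1 s8=1
t6.Δ5 s3=0 clk=1 s10=1 s2=0 s7=1 s9=0 s4=0 s0=1 s1=1 s6=1 s5=1 s8=1
t6.Δ6 s3=0 clk=1 s10=1 s2=0 s7=0 s9=0 s4=0 s0=1 s1=1 s6=1 s5=1 s8=1
t7.Δ0 s3=0 clk=1 s10=1 s2=0 s7=0 s9=0 s4=0 s0=1 s1=1 s6=1 s5=1 s8=1
t7.Δ1 s3=0 clk=0 s10=1 s2=0 s7=0 s9=0 s4=0 s0=1 s1=1 s6=1 s5=1 s8=1
t8.Δ0 s3=0 clk=0 s10=1 s2=0 s7=0 s9=0 s4=0 s0=1 s1=1 s6=1 s5=1 s8=1
t8.Δ1 s3=0 clk=1 s10=1 s2=0 s7=0 s9=0 s4=0 s0=1 s1=1 s6=1 s5=1 s8=1
t8.Δ2 s3=0 clk=1 s10=1 s2=0 s7=0 s9=0 s4=0 s0=1 s1=1 s6=1 s5=1 s8=0
t8.Δ3 s3=0 clk=1 s10=1 s2=0 s7=0 s9=0 s4=1 s0=1 s1=1 s6=1 s5=1 s8=0
t8.Δ4 s3=0 clk=1 s10=1 s2=0 s7=0 s9=0 s4=1 s0=1 s1=1 s6=1 s5=0 s8=0
t8.Δ5 s3=0 clk=1 s10=1 s2=0 s7=0 s9=0 s4=1 s0=1 s1=0 s6=1 s5=0 s8=0
t8.Δ6 s3=0 clk=1 s10=1 s2=0 s7=1 s9=0 s4=1 s0=1 s1=0 s6=1 s5=0 s8=0
t9.Δ0 s3=0 clk=1 s10=1 s2=0 s7=1 s9=0 s4=1 s0=1 s1=0 s6=1 s5=0 s8=0
t9.Δ1 s3=0 clk=0 s10=1 s2=0 s7=1 s9=0 s4=1 s0=1 s1=0 s6=1 s5=0 s8=0
t10.Δ0 s3=0 clk=0 s10=1 s2=0 s7=1 s9=0 s4=1 s0=1 s1=0 s6=1 s5=0 s8=0
t10.Δ1 s3=0 clk=1 s10=1 s2=0 s7=1 s9=0 s4=1 s0=1 s1=0 s6=1 s5=0 s8=0
t10.Δ2 s3=0 clk=1 s10=1 s2=0 s7=1 s9=0 s4=1 s0=1 s1=0 s6=1 s5=0 s8=1
t10.Δ3 s3=0 clk=1 s10=1 s2=0 s7=1 s9=0 s4=0 s0=1 s1=0 s6=1 s5=0 s8=1
t10.Δ4 s3=0 clk=1 s10=1 s2=0 s7=1 s9=0 s4=0 s0=1 s1=0 s6=1 s5=1 s8=1
t10.Δ5 s3=0 clk=1 s10=1 s2=0 s7=1 s9=0 s4=0 s0=1 s1=1 s6=1 s5=1 s8=1
t10.Δ6 s3=0 clk=1 s10=1 s2=0 s7=0 s9=0 s4=0 s0=1 s1=1 s6=1 s5=1 s8=1
t11.Δ0 s3=0 clk=1 s10=1 s2=0 s7=0 s9=0 s4=0 s0=1 s1=1 s6=1 s5=1 s8=1
t11.Δ1 s3=0 clk=0 s10=1 s2=0 s7=0 s9=0 s4=0 s0=1 s1=1 s6=1 s5=1 s8=1
t12.Δ0 s3=0 clk=0 s10=1 s2=0 s7=0 s9=0 s4=0 s0=1 s1=1 s6=1 s5=1 s8=1
t12.Δ1 s3=0 clk=1 s10=1 s2=0 s7=0 s9=0 s4=0 s0=1 s1=1 s6=1 s5=1 s8=1
t12.Δ2 s3=0 clk=1 s10=1 s2=0 s7=0 s9=0 s4=0 s0=1 s1=1 s6=1 s5=1 s8=0
t12.Δ3 s3=0 clk=1 s10=1 s2=0 s7=0 s9=0 s4=1 s0=1 s1=1 s6=1 s5=1 s8=0
t12.Δ4 s3=0 clk=1 s10=1 s2=0 s7=0 s9=0 s4=1 s0=1 s1=1 s6=1 s5=0 s8=0
t12.Δ5 s3=0 clk=1 s10=1 s2=0 s7=0 s9=0 s4=1 s0=1 s1=0 s6=1 s5=0 s8=0
t12.Δ6 s3=0 clk=1 s10=1 s2=0 s7=1 s9=0 s4=1 s0=1 s1=0 s6=1 s5=0 s8=0
t13.Δ0 s3=0 clk=1 s10=1 s2=0 s7=1 s9=0 s4=1 s0=1 s1=0 s6=1 s5=0 s8=0
t13.Δ1 s3=0 clk=0 s10=1 s2=0 s7=1 s9=0 s4=1 s0=1 s1=0 s6=1 s5=0 s8=0
t14.Δ0 s3=0 clk=0 s10=1 s2=0 s7=1 s9=0 s4=1 s0=1 s1=0 s6=1 s5=0 s8=0
t14.Δ1 s3=0 clk=1 s10=1 s2=0 s7=1 s9=0 s4=1 s0=1 s1=0 s6=1 s5=0 s8=0
t14.Δ2 s3=0 clk=1 s10=1 s2=0 s7=1 s9=0 s4=1 s0=1 s1=0 s6=1 s5=0 s8=1
t14.Δ3 s3=0 clk=1 s10=1 s2=0 s7=1 s9=0 s4=0 s0=1 s1=0 s6=1 s5=0 s8=1
t14.Δ4 s3=0 clk=1 s10=1 s2=0 s7=1 s9=0 s4=0 s0=1 s1=0 s6=1 s5=1 s8=1
t14.Δ5 s3=0 clk=1 s10=1 s2=0 s7=1 s9=0 s4=0 s0=1 s1=1 s6=1 s5=1 s8=1
t14.Δ6 s3=0 clk=1 s10=1 s2=0 s7=0 s9=0 s4=0 s0=1 s1=1 s6=1 s5=1 s8=1
t15.Δ0 s3=0 clk=1 s10=1 s2=0 s7=0 s9=0 s4=0 s0=1 s1=1 s6=1 s5=1 s8=1
t15.Δ1 s3=0 clk=0 s10=1 s2=0 s7=0 s9=0 s4=0 s0=1 s1=1 s6=1 s5=1 s8=1
t16.Δ0 s3=0 clk=0 s10=1 s2=0 s7=0 s9=0 s4=0 s0=1 s1=1 s6=1 s5=1 s8=1
t16.Δ1 s3=0 clk=1 s10=1 s2=0 s7=0 s9=0 s4=0 s0=1 s1=1 s6=1 s5=1 s8=1
t16.Δ2 s3=0 clk=1 s10=1 s2=0 s7=0 s9=0 s4=0 s0=1 s1=1 s6=1 s5=1 s8=0
t16.Δ3 s3=0 clk=1 s10=1 s2=0 s7=0 s9=0 s4=1 s0=1 s1=1 s6=1 s5=1 s8=0
t16.Δ4 s3=0 clk=1 s10=1 s2=0 s7=0 s9=0 s4=1 s0=1 s1=1 s6=1 s5=0 s8=0
t16.Δ5 s3=0 clk=1 s10=1 s2=0 s7=0 s9=0 s4=1 s0=1 s1=0 s6=1 s5=0 s8=0
t16.Δ6 s3=0 clk=1 s10=1 s2=0 s7=1 s9=0 s4=1 s0=1 s1=0 s6=1 s5=0 s8=0
t17.Δ0 s3=0 clk=1 s10=1 s2=0 s7=1 s9=0 s4=1 s0=1 s1=0 s6=1 s5=0 s8=0
t17.Δ1 s3=0 clk=0 s10=1 s2=0 s7=1 s9=0 s4=1 s0=1 s1=0 s6=1 s5=0 s8=0

1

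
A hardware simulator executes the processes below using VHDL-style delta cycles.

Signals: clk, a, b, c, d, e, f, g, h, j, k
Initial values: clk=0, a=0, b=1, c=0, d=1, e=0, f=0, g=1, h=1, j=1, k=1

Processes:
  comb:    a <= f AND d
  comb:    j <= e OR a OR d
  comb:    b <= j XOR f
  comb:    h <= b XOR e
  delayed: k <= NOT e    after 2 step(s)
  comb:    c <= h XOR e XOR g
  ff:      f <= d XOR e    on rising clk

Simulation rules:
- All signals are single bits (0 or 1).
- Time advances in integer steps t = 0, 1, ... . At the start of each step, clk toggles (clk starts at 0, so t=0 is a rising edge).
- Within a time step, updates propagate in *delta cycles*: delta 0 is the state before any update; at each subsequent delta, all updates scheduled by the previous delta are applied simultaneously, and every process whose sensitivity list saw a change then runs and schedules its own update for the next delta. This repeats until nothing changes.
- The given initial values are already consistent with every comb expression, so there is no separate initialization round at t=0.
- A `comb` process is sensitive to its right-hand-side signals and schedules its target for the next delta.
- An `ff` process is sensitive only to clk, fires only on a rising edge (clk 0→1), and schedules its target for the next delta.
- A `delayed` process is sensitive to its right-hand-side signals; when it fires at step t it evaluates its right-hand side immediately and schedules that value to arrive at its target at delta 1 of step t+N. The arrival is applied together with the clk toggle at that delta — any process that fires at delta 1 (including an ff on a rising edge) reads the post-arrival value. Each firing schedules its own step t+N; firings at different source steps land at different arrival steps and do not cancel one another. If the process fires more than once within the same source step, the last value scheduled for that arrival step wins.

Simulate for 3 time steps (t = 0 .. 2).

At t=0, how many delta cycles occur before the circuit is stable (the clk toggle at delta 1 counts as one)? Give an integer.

t0.Δ0 d=1 a=0 e=0 k=1 clk=0 f=0 j=1 h=1 b=1 g=1 c=0
t0.Δ1 d=1 a=0 e=0 k=1 clk=1 f=0 j=1 h=1 b=1 g=1 c=0
t0.Δ2 d=1 a=0 e=0 k=1 clk=1 f=1 j=1 h=1 b=1 g=1 c=0
t0.Δ3 d=1 a=1 e=0 k=1 clk=1 f=1 j=1 h=1 b=0 g=1 c=0
t0.Δ4 d=1 a=1 e=0 k=1 clk=1 f=1 j=1 h=0 b=0 g=1 c=0
t0.Δ5 d=1 a=1 e=0 k=1 clk=1 f=1 j=1 h=0 b=0 g=1 c=1
t1.Δ0 d=1 a=1 e=0 k=1 clk=1 f=1 j=1 h=0 b=0 g=1 c=1
t1.Δ1 d=1 a=1 e=0 k=1 clk=0 f=1 j=1 h=0 b=0 g=1 c=1
t2.Δ0 d=1 a=1 e=0 k=1 clk=0 f=1 j=1 h=0 b=0 g=1 c=1
t2.Δ1 d=1 a=1 e=0 k=1 clk=1 f=1 j=1 h=0 b=0 g=1 c=1

5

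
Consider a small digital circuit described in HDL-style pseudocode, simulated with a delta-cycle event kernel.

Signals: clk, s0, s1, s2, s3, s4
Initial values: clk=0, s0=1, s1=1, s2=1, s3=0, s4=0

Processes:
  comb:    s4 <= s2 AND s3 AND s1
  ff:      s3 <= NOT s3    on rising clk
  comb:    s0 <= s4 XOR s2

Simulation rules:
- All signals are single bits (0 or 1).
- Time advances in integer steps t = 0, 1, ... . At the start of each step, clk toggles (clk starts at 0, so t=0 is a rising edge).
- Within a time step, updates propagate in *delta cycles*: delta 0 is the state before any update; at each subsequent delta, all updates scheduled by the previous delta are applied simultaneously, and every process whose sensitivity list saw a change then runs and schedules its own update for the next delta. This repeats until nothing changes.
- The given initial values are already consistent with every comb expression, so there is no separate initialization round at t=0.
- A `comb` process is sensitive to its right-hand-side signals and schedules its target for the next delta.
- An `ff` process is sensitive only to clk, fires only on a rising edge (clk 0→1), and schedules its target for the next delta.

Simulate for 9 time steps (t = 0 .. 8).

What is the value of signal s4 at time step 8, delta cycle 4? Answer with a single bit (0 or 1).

1

[bits: s3,s4,s2,clk,s1,s0]
t=0: Δ0=001011 Δ1=001111 Δ2=101111 Δ3=111111 Δ4=111110 | 4Δ
t=1: Δ0=111110 Δ1=111010 | 1Δ
t=2: Δ0=111010 Δ1=111110 Δ2=011110 Δ3=001110 Δ4=001111 | 4Δ
t=3: Δ0=001111 Δ1=001011 | 1Δ
t=4: Δ0=001011 Δ1=001111 Δ2=101111 Δ3=111111 Δ4=111110 | 4Δ
t=5: Δ0=111110 Δ1=111010 | 1Δ
t=6: Δ0=111010 Δ1=111110 Δ2=011110 Δ3=001110 Δ4=001111 | 4Δ
t=7: Δ0=001111 Δ1=001011 | 1Δ
t=8: Δ0=001011 Δ1=001111 Δ2=101111 Δ3=111111 Δ4=111110 | 4Δ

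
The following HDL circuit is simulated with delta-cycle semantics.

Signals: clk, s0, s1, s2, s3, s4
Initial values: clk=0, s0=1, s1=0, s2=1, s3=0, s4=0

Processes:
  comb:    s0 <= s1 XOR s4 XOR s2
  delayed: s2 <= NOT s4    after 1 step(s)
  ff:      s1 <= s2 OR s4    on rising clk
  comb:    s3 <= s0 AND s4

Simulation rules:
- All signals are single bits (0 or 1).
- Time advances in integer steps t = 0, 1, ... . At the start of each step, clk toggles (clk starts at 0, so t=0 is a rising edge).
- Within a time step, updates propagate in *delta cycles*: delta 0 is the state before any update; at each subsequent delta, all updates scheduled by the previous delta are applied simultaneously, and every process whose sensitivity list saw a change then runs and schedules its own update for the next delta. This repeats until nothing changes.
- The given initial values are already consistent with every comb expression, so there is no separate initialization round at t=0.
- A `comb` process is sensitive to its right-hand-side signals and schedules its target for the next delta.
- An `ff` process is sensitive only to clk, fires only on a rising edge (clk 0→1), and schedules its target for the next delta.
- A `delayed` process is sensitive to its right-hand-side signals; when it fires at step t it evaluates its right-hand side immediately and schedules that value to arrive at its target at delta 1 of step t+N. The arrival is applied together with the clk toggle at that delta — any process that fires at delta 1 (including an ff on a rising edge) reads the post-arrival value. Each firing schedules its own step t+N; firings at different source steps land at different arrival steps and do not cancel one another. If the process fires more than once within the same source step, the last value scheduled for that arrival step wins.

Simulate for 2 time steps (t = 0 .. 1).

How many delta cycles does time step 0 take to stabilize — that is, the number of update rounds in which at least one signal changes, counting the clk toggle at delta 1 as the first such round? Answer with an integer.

t0.Δ0 clk=0 s0=1 s1=0 s4=0 s3=0 s2=1
t0.Δ1 clk=1 s0=1 s1=0 s4=0 s3=0 s2=1
t0.Δ2 clk=1 s0=1 s1=1 s4=0 s3=0 s2=1
t0.Δ3 clk=1 s0=0 s1=1 s4=0 s3=0 s2=1
t1.Δ0 clk=1 s0=0 s1=1 s4=0 s3=0 s2=1
t1.Δ1 clk=0 s0=0 s1=1 s4=0 s3=0 s2=1

3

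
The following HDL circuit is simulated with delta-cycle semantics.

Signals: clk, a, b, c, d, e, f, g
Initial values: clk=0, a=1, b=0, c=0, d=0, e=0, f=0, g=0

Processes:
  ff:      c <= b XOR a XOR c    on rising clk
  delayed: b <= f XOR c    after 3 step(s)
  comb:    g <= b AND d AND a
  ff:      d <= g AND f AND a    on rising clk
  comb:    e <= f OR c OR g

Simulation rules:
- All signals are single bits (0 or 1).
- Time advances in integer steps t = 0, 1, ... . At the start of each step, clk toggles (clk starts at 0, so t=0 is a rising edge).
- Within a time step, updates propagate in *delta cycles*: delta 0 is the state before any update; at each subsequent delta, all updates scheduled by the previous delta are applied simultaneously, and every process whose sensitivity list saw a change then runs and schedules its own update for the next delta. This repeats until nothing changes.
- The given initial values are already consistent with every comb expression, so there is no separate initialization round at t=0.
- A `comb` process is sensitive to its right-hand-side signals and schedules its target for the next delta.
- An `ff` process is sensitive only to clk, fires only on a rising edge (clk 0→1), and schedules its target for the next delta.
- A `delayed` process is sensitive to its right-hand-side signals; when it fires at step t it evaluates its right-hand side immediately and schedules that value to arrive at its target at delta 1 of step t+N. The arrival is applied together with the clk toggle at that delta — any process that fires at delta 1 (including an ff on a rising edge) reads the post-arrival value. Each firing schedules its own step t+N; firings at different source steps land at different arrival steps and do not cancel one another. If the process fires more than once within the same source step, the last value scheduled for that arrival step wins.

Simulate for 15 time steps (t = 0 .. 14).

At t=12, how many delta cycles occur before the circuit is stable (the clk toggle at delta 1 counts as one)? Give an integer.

[bits: clk,f,b,d,e,g,c,a]
t=0: Δ0=00000001 Δ1=10000001 Δ2=10000011 Δ3=10001011 | 3Δ
t=1: Δ0=10001011 Δ1=00001011 | 1Δ
t=2: Δ0=00001011 Δ1=10001011 Δ2=10001001 Δ3=10000001 | 3Δ
t=3: Δ0=10000001 Δ1=00100001 | 1Δ
t=4: Δ0=00100001 Δ1=10100001 | 1Δ
t=5: Δ0=10100001 Δ1=00000001 | 1Δ
t=6: Δ0=00000001 Δ1=10000001 Δ2=10000011 Δ3=10001011 | 3Δ
t=7: Δ0=10001011 Δ1=00001011 | 1Δ
t=8: Δ0=00001011 Δ1=10001011 Δ2=10001001 Δ3=10000001 | 3Δ
t=9: Δ0=10000001 Δ1=00100001 | 1Δ
t=10: Δ0=00100001 Δ1=10100001 | 1Δ
t=11: Δ0=10100001 Δ1=00000001 | 1Δ
t=12: Δ0=00000001 Δ1=10000001 Δ2=10000011 Δ3=10001011 | 3Δ
t=13: Δ0=10001011 Δ1=00001011 | 1Δ
t=14: Δ0=00001011 Δ1=10001011 Δ2=10001001 Δ3=10000001 | 3Δ

3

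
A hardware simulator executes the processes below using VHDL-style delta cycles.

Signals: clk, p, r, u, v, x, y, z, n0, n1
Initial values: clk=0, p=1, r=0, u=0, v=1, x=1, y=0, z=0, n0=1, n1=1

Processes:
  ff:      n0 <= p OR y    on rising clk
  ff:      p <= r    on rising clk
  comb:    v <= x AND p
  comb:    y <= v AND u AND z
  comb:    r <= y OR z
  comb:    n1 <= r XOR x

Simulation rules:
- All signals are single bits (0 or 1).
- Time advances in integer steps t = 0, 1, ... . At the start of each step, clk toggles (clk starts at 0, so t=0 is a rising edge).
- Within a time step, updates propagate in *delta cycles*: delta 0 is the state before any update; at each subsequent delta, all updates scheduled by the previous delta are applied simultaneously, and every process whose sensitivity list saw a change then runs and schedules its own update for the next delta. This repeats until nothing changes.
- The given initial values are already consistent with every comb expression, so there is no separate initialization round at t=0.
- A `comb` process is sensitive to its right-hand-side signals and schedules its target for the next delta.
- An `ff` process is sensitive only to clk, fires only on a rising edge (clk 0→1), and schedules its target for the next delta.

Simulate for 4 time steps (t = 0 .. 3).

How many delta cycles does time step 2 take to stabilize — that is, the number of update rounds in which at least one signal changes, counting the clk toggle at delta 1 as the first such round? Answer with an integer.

t0.Δ0 y=0 n1=1 n0=1 r=0 v=1 p=1 x=1 u=0 z=0 clk=0
t0.Δ1 y=0 n1=1 n0=1 r=0 v=1 p=1 x=1 u=0 z=0 clk=1
t0.Δ2 y=0 n1=1 n0=1 r=0 v=1 p=0 x=1 u=0 z=0 clk=1
t0.Δ3 y=0 n1=1 n0=1 r=0 v=0 p=0 x=1 u=0 z=0 clk=1
t1.Δ0 y=0 n1=1 n0=1 r=0 v=0 p=0 x=1 u=0 z=0 clk=1
t1.Δ1 y=0 n1=1 n0=1 r=0 v=0 p=0 x=1 u=0 z=0 clk=0
t2.Δ0 y=0 n1=1 n0=1 r=0 v=0 p=0 x=1 u=0 z=0 clk=0
t2.Δ1 y=0 n1=1 n0=1 r=0 v=0 p=0 x=1 u=0 z=0 clk=1
t2.Δ2 y=0 n1=1 n0=0 r=0 v=0 p=0 x=1 u=0 z=0 clk=1
t3.Δ0 y=0 n1=1 n0=0 r=0 v=0 p=0 x=1 u=0 z=0 clk=1
t3.Δ1 y=0 n1=1 n0=0 r=0 v=0 p=0 x=1 u=0 z=0 clk=0

2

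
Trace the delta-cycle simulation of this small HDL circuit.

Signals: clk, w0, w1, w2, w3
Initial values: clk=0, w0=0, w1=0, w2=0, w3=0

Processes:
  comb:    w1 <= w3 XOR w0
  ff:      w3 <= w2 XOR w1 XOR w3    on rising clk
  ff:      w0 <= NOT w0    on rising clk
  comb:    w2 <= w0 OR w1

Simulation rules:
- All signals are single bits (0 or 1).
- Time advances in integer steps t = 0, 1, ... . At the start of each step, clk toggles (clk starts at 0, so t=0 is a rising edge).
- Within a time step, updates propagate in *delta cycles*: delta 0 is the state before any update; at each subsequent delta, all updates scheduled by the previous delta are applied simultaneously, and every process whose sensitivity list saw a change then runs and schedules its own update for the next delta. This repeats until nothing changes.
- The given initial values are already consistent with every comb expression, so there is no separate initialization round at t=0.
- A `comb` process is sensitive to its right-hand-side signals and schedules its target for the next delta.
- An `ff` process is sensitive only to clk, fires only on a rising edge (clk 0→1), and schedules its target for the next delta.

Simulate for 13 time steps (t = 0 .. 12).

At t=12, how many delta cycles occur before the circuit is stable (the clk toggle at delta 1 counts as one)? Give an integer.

[bits: w0,clk,w3,w1,w2]
t=0: Δ0=00000 Δ1=01000 Δ2=11000 Δ3=11011 | 3Δ
t=1: Δ0=11011 Δ1=10011 | 1Δ
t=2: Δ0=10011 Δ1=11011 Δ2=01011 Δ3=01001 Δ4=01000 | 4Δ
t=3: Δ0=01000 Δ1=00000 | 1Δ
t=4: Δ0=00000 Δ1=01000 Δ2=11000 Δ3=11011 | 3Δ
t=5: Δ0=11011 Δ1=10011 | 1Δ
t=6: Δ0=10011 Δ1=11011 Δ2=01011 Δ3=01001 Δ4=01000 | 4Δ
t=7: Δ0=01000 Δ1=00000 | 1Δ
t=8: Δ0=00000 Δ1=01000 Δ2=11000 Δ3=11011 | 3Δ
t=9: Δ0=11011 Δ1=10011 | 1Δ
t=10: Δ0=10011 Δ1=11011 Δ2=01011 Δ3=01001 Δ4=01000 | 4Δ
t=11: Δ0=01000 Δ1=00000 | 1Δ
t=12: Δ0=00000 Δ1=01000 Δ2=11000 Δ3=11011 | 3Δ

3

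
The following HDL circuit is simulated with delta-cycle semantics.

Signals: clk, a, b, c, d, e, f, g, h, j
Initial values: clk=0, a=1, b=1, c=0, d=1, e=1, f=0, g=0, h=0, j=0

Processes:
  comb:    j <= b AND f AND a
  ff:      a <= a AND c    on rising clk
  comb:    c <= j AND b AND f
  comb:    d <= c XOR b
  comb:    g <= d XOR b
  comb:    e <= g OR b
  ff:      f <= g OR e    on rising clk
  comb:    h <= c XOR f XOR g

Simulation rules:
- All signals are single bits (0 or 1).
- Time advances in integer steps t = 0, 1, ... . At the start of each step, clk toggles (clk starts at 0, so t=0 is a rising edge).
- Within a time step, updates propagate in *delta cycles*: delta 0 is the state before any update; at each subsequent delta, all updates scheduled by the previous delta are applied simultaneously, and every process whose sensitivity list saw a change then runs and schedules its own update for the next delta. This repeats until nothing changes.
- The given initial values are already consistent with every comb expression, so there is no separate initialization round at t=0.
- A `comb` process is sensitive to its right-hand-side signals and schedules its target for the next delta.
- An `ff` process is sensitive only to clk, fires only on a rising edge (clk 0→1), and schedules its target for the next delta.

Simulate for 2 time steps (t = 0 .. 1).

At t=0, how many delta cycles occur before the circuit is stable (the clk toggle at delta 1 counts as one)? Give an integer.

3

[bits: clk,f,j,h,c,a,g,d,e,b]
t=0: Δ0=0000010111 Δ1=1000010111 Δ2=1100000111 Δ3=1101000111 | 3Δ
t=1: Δ0=1101000111 Δ1=0101000111 | 1Δ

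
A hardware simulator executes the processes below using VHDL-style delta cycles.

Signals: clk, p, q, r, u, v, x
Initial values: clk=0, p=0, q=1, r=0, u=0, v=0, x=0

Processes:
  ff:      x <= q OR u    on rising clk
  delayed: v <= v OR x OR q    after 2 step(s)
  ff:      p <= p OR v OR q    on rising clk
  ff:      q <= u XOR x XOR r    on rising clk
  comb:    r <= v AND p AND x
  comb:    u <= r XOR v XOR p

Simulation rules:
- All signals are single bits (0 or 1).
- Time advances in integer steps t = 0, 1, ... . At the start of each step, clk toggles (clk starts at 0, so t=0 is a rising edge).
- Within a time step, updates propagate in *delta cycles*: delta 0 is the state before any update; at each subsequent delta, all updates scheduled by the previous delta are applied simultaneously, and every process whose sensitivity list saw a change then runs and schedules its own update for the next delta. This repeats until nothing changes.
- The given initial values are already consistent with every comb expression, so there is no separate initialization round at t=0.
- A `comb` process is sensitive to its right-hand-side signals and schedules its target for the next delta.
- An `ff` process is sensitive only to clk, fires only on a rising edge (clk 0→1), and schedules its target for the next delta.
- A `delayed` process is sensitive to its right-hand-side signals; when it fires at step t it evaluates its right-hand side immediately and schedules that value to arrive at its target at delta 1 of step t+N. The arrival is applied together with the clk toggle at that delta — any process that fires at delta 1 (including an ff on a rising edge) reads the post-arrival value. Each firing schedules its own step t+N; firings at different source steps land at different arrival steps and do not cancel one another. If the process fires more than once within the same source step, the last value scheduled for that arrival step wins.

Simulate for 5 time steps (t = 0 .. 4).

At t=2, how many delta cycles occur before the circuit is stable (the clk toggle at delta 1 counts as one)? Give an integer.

[bits: x,clk,p,q,v,u,r]
t=0: Δ0=0001000 Δ1=0101000 Δ2=1110000 Δ3=1110010 | 3Δ
t=1: Δ0=1110010 Δ1=1010010 | 1Δ
t=2: Δ0=1010010 Δ1=1110110 Δ2=1110101 Δ3=1110111 | 3Δ
t=3: Δ0=1110111 Δ1=1010111 | 1Δ
t=4: Δ0=1010111 Δ1=1110111 Δ2=1111111 | 2Δ

3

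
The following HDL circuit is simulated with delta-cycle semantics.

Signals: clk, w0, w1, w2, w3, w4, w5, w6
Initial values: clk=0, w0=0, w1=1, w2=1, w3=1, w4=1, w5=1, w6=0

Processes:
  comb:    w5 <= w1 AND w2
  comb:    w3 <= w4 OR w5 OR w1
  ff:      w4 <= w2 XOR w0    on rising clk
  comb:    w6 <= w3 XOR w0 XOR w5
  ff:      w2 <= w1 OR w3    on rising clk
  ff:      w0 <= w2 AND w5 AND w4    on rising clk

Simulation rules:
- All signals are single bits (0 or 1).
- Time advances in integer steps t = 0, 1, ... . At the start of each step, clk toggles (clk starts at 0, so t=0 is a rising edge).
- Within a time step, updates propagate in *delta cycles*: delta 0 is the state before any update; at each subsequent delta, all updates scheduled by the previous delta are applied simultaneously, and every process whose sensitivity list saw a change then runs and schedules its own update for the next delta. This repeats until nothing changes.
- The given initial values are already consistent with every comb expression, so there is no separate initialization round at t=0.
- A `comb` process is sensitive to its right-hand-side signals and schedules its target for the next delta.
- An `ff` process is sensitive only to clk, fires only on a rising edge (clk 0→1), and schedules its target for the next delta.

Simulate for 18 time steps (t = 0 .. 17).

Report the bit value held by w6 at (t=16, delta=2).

t0.Δ0 w5=1 w3=1 w1=1 w2=1 clk=0 w4=1 w0=0 w6=0
t0.Δ1 w5=1 w3=1 w1=1 w2=1 clk=1 w4=1 w0=0 w6=0
t0.Δ2 w5=1 w3=1 w1=1 w2=1 clk=1 w4=1 w0=1 w6=0
t0.Δ3 w5=1 w3=1 w1=1 w2=1 clk=1 w4=1 w0=1 w6=1
t1.Δ0 w5=1 w3=1 w1=1 w2=1 clk=1 w4=1 w0=1 w6=1
t1.Δ1 w5=1 w3=1 w1=1 w2=1 clk=0 w4=1 w0=1 w6=1
t2.Δ0 w5=1 w3=1 w1=1 w2=1 clk=0 w4=1 w0=1 w6=1
t2.Δ1 w5=1 w3=1 w1=1 w2=1 clk=1 w4=1 w0=1 w6=1
t2.Δ2 w5=1 w3=1 w1=1 w2=1 clk=1 w4=0 w0=1 w6=1
t3.Δ0 w5=1 w3=1 w1=1 w2=1 clk=1 w4=0 w0=1 w6=1
t3.Δ1 w5=1 w3=1 w1=1 w2=1 clk=0 w4=0 w0=1 w6=1
t4.Δ0 w5=1 w3=1 w1=1 w2=1 clk=0 w4=0 w0=1 w6=1
t4.Δ1 w5=1 w3=1 w1=1 w2=1 clk=1 w4=0 w0=1 w6=1
t4.Δ2 w5=1 w3=1 w1=1 w2=1 clk=1 w4=0 w0=0 w6=1
t4.Δ3 w5=1 w3=1 w1=1 w2=1 clk=1 w4=0 w0=0 w6=0
t5.Δ0 w5=1 w3=1 w1=1 w2=1 clk=1 w4=0 w0=0 w6=0
t5.Δ1 w5=1 w3=1 w1=1 w2=1 clk=0 w4=0 w0=0 w6=0
t6.Δ0 w5=1 w3=1 w1=1 w2=1 clk=0 w4=0 w0=0 w6=0
t6.Δ1 w5=1 w3=1 w1=1 w2=1 clk=1 w4=0 w0=0 w6=0
t6.Δ2 w5=1 w3=1 w1=1 w2=1 clk=1 w4=1 w0=0 w6=0
t7.Δ0 w5=1 w3=1 w1=1 w2=1 clk=1 w4=1 w0=0 w6=0
t7.Δ1 w5=1 w3=1 w1=1 w2=1 clk=0 w4=1 w0=0 w6=0
t8.Δ0 w5=1 w3=1 w1=1 w2=1 clk=0 w4=1 w0=0 w6=0
t8.Δ1 w5=1 w3=1 w1=1 w2=1 clk=1 w4=1 w0=0 w6=0
t8.Δ2 w5=1 w3=1 w1=1 w2=1 clk=1 w4=1 w0=1 w6=0
t8.Δ3 w5=1 w3=1 w1=1 w2=1 clk=1 w4=1 w0=1 w6=1
t9.Δ0 w5=1 w3=1 w1=1 w2=1 clk=1 w4=1 w0=1 w6=1
t9.Δ1 w5=1 w3=1 w1=1 w2=1 clk=0 w4=1 w0=1 w6=1
t10.Δ0 w5=1 w3=1 w1=1 w2=1 clk=0 w4=1 w0=1 w6=1
t10.Δ1 w5=1 w3=1 w1=1 w2=1 clk=1 w4=1 w0=1 w6=1
t10.Δ2 w5=1 w3=1 w1=1 w2=1 clk=1 w4=0 w0=1 w6=1
t11.Δ0 w5=1 w3=1 w1=1 w2=1 clk=1 w4=0 w0=1 w6=1
t11.Δ1 w5=1 w3=1 w1=1 w2=1 clk=0 w4=0 w0=1 w6=1
t12.Δ0 w5=1 w3=1 w1=1 w2=1 clk=0 w4=0 w0=1 w6=1
t12.Δ1 w5=1 w3=1 w1=1 w2=1 clk=1 w4=0 w0=1 w6=1
t12.Δ2 w5=1 w3=1 w1=1 w2=1 clk=1 w4=0 w0=0 w6=1
t12.Δ3 w5=1 w3=1 w1=1 w2=1 clk=1 w4=0 w0=0 w6=0
t13.Δ0 w5=1 w3=1 w1=1 w2=1 clk=1 w4=0 w0=0 w6=0
t13.Δ1 w5=1 w3=1 w1=1 w2=1 clk=0 w4=0 w0=0 w6=0
t14.Δ0 w5=1 w3=1 w1=1 w2=1 clk=0 w4=0 w0=0 w6=0
t14.Δ1 w5=1 w3=1 w1=1 w2=1 clk=1 w4=0 w0=0 w6=0
t14.Δ2 w5=1 w3=1 w1=1 w2=1 clk=1 w4=1 w0=0 w6=0
t15.Δ0 w5=1 w3=1 w1=1 w2=1 clk=1 w4=1 w0=0 w6=0
t15.Δ1 w5=1 w3=1 w1=1 w2=1 clk=0 w4=1 w0=0 w6=0
t16.Δ0 w5=1 w3=1 w1=1 w2=1 clk=0 w4=1 w0=0 w6=0
t16.Δ1 w5=1 w3=1 w1=1 w2=1 clk=1 w4=1 w0=0 w6=0
t16.Δ2 w5=1 w3=1 w1=1 w2=1 clk=1 w4=1 w0=1 w6=0
t16.Δ3 w5=1 w3=1 w1=1 w2=1 clk=1 w4=1 w0=1 w6=1
t17.Δ0 w5=1 w3=1 w1=1 w2=1 clk=1 w4=1 w0=1 w6=1
t17.Δ1 w5=1 w3=1 w1=1 w2=1 clk=0 w4=1 w0=1 w6=1

0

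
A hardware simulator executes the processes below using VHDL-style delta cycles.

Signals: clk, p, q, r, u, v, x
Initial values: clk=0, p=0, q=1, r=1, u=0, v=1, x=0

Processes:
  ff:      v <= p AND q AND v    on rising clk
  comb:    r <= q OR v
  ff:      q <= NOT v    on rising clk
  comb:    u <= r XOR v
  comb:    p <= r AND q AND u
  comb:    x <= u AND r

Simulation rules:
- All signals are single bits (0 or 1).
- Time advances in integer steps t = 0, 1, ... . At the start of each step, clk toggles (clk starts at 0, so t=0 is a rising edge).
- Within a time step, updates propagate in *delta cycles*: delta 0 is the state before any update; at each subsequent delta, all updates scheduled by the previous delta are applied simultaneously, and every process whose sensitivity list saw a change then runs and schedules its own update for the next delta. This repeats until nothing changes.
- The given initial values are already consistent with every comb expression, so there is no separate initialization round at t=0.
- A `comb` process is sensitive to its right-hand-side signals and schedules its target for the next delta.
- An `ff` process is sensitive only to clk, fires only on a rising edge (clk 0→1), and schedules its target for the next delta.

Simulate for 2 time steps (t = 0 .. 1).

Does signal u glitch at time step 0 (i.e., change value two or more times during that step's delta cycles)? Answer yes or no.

yes

[bits: q,clk,x,p,v,r,u]
t=0: Δ0=1000110 Δ1=1100110 Δ2=0100010 Δ3=0100001 Δ4=0100000 | 4Δ
t=1: Δ0=0100000 Δ1=0000000 | 1Δ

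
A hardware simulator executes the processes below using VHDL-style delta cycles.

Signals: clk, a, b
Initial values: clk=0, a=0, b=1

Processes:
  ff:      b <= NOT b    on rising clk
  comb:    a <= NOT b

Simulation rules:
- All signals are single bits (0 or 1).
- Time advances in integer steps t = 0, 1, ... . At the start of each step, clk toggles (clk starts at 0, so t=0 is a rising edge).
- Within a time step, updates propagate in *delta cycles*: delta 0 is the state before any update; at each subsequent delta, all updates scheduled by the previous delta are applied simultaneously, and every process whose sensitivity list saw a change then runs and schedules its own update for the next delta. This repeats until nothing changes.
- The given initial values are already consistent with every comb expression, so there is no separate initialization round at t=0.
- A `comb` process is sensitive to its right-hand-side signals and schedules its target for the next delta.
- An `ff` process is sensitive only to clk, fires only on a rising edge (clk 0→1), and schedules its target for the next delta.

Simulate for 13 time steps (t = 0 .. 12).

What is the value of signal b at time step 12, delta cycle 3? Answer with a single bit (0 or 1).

0

t0.Δ0 b=1 a=0 clk=0
t0.Δ1 b=1 a=0 clk=1
t0.Δ2 b=0 a=0 clk=1
t0.Δ3 b=0 a=1 clk=1
t1.Δ0 b=0 a=1 clk=1
t1.Δ1 b=0 a=1 clk=0
t2.Δ0 b=0 a=1 clk=0
t2.Δ1 b=0 a=1 clk=1
t2.Δ2 b=1 a=1 clk=1
t2.Δ3 b=1 a=0 clk=1
t3.Δ0 b=1 a=0 clk=1
t3.Δ1 b=1 a=0 clk=0
t4.Δ0 b=1 a=0 clk=0
t4.Δ1 b=1 a=0 clk=1
t4.Δ2 b=0 a=0 clk=1
t4.Δ3 b=0 a=1 clk=1
t5.Δ0 b=0 a=1 clk=1
t5.Δ1 b=0 a=1 clk=0
t6.Δ0 b=0 a=1 clk=0
t6.Δ1 b=0 a=1 clk=1
t6.Δ2 b=1 a=1 clk=1
t6.Δ3 b=1 a=0 clk=1
t7.Δ0 b=1 a=0 clk=1
t7.Δ1 b=1 a=0 clk=0
t8.Δ0 b=1 a=0 clk=0
t8.Δ1 b=1 a=0 clk=1
t8.Δ2 b=0 a=0 clk=1
t8.Δ3 b=0 a=1 clk=1
t9.Δ0 b=0 a=1 clk=1
t9.Δ1 b=0 a=1 clk=0
t10.Δ0 b=0 a=1 clk=0
t10.Δ1 b=0 a=1 clk=1
t10.Δ2 b=1 a=1 clk=1
t10.Δ3 b=1 a=0 clk=1
t11.Δ0 b=1 a=0 clk=1
t11.Δ1 b=1 a=0 clk=0
t12.Δ0 b=1 a=0 clk=0
t12.Δ1 b=1 a=0 clk=1
t12.Δ2 b=0 a=0 clk=1
t12.Δ3 b=0 a=1 clk=1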